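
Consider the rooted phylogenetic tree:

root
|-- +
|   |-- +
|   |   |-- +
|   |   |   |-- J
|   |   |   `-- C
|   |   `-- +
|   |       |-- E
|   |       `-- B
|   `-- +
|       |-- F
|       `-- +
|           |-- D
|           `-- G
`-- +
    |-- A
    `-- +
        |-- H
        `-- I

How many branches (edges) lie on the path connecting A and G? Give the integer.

The MRCA of A and G is the root of the tree.
From A up to that node: 2 branches. From G up to the same node: 4 branches. Total: 2 + 4 = 6.

6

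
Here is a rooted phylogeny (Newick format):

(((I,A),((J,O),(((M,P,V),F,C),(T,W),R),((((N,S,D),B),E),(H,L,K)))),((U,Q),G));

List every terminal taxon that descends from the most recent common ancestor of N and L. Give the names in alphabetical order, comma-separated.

Tracing N: it sits inside (N,S,D).
Tracing L: it sits inside (H,L,K).
The smallest clade enclosing both is ((((N,S,D),B),E),(H,L,K)); the answer is its 8 terminal taxa in alphabetical order.

B, D, E, H, K, L, N, S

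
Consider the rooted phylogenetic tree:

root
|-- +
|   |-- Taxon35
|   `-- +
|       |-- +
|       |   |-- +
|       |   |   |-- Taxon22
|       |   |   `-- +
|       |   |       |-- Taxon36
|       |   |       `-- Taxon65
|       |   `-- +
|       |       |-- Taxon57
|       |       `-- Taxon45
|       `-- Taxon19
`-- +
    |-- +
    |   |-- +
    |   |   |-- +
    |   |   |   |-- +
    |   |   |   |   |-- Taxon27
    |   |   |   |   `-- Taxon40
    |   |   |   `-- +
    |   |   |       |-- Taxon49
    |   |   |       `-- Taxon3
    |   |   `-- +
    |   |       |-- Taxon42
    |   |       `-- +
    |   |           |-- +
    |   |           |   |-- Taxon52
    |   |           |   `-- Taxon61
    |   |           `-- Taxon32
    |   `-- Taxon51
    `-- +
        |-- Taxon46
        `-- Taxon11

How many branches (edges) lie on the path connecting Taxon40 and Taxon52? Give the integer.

The MRCA of Taxon40 and Taxon52 is the node subtending (((Taxon27,Taxon40),(Taxon49,Taxon3)),(Taxon42,((Taxon52,Taxon61),Taxon32))).
From Taxon40 up to that node: 3 branches. From Taxon52 up to the same node: 4 branches. Total: 3 + 4 = 7.

7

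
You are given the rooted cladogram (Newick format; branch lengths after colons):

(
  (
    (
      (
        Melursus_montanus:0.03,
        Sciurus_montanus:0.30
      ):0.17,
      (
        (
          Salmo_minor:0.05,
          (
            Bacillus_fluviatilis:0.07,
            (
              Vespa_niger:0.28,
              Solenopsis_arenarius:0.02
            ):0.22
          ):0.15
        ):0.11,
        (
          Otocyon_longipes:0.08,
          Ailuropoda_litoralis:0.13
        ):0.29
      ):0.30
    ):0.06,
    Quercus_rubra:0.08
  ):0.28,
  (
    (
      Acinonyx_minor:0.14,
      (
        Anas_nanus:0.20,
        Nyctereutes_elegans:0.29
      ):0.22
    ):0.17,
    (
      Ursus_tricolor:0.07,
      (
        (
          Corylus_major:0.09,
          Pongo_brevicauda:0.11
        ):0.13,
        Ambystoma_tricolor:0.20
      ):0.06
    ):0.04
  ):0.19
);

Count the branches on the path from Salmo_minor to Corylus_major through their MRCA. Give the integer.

10

The MRCA of Salmo_minor and Corylus_major is the root of the tree.
From Salmo_minor up to that node: 5 branches. From Corylus_major up to the same node: 5 branches. Total: 5 + 5 = 10.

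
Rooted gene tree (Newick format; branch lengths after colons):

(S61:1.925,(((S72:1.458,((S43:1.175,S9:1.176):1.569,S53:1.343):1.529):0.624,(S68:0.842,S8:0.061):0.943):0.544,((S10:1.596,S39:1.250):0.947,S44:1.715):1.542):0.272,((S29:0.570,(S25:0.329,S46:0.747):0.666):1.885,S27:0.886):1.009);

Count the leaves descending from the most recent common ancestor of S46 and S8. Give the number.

The MRCA of S46 and S8 is the root, so the clade is the entire tree.
That clade contains 14 terminal taxa: S10, S25, S27, S29, S39, S43, S44, S46, S53, S61, S68, S72, S8, S9.

14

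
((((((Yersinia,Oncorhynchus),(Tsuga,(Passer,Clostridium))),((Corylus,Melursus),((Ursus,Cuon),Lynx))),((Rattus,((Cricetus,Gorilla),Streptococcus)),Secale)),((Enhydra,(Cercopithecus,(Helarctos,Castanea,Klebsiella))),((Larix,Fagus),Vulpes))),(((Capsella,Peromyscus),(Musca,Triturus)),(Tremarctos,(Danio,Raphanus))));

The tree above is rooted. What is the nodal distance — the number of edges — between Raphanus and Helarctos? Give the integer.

10

The MRCA of Raphanus and Helarctos is the root of the tree.
From Raphanus up to that node: 4 branches. From Helarctos up to the same node: 6 branches. Total: 4 + 6 = 10.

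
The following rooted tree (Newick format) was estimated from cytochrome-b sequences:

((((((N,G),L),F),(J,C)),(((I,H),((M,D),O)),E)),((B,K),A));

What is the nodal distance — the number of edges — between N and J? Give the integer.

6

The MRCA of N and J is the node subtending ((((N,G),L),F),(J,C)).
From N up to that node: 4 branches. From J up to the same node: 2 branches. Total: 4 + 2 = 6.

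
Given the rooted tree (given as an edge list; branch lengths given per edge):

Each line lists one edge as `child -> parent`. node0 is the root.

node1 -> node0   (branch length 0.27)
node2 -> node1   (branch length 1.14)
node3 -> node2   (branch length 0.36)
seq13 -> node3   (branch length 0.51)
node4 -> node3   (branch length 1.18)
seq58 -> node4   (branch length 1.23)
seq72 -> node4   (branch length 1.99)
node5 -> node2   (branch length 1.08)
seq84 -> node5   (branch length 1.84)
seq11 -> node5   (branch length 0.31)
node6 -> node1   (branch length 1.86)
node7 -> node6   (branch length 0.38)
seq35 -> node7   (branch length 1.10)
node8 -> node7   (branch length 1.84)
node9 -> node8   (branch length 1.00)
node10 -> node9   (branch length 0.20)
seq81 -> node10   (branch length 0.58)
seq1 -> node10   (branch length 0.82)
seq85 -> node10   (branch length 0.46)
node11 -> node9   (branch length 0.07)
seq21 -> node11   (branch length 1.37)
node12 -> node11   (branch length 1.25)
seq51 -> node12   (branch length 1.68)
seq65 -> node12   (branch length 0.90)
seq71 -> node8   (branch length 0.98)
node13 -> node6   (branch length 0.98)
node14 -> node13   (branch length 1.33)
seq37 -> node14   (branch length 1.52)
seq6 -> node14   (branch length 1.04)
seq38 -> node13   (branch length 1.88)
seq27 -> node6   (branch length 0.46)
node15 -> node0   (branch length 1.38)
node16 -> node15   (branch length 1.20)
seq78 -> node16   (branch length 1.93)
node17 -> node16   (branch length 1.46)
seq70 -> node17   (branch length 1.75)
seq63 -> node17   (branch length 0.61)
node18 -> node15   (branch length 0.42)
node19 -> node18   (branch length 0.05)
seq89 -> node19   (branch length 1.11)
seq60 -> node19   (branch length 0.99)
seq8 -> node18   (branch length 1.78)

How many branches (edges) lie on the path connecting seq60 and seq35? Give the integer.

8

The MRCA of seq60 and seq35 is the root of the tree.
From seq60 up to that node: 4 branches. From seq35 up to the same node: 4 branches. Total: 4 + 4 = 8.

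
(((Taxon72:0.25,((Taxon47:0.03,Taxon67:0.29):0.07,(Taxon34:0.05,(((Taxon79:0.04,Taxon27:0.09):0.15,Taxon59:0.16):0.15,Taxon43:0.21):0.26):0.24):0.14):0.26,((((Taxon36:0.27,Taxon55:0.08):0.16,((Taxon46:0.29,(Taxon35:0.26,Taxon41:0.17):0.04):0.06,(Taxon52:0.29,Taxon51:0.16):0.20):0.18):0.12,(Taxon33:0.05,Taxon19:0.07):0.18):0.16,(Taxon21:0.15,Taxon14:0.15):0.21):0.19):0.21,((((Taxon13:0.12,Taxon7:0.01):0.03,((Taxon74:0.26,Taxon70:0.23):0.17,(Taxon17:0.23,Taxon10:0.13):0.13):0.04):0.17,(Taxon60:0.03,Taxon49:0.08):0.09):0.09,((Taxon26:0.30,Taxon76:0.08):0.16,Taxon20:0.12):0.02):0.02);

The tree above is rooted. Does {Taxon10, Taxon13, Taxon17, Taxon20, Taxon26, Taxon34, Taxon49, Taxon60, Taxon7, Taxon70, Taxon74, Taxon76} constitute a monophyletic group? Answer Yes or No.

No

The MRCA of the listed taxa is the root, so the smallest clade containing them is the whole tree.
That clade also contains Taxon14, Taxon19, Taxon21, Taxon27, Taxon33, Taxon35, Taxon36, Taxon41, Taxon43, Taxon46, Taxon47, Taxon51, Taxon52, Taxon55, Taxon59, Taxon67, Taxon72, Taxon79, which are not in the proposed group, so the group is not monophyletic.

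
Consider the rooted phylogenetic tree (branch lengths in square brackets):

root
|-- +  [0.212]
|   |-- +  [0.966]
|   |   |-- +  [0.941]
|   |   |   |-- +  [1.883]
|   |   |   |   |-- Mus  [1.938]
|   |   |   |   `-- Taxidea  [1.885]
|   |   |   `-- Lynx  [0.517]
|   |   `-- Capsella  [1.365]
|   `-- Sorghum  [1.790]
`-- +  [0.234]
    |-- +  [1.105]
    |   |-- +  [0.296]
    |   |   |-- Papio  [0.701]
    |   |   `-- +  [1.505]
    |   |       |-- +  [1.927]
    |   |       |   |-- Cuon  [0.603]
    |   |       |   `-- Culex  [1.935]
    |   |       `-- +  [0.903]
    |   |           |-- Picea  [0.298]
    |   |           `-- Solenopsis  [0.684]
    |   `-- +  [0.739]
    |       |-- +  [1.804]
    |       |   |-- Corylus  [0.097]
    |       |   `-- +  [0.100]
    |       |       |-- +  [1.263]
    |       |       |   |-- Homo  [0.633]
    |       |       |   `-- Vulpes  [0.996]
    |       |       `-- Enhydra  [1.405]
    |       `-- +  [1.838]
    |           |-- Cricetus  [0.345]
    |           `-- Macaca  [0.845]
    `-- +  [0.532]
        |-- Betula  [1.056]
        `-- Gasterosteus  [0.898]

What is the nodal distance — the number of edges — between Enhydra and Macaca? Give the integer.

The MRCA of Enhydra and Macaca is the node subtending ((Corylus,((Homo,Vulpes),Enhydra)),(Cricetus,Macaca)).
From Enhydra up to that node: 3 branches. From Macaca up to the same node: 2 branches. Total: 3 + 2 = 5.

5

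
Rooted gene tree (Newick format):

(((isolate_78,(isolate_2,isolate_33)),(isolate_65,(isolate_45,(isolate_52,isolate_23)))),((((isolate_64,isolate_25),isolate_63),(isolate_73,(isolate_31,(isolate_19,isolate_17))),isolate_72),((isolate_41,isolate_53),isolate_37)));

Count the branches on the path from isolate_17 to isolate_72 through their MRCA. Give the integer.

The MRCA of isolate_17 and isolate_72 is the node subtending (((isolate_64,isolate_25),isolate_63),(isolate_73,(isolate_31,(isolate_19,isolate_17))),isolate_72).
From isolate_17 up to that node: 4 branches. From isolate_72 up to the same node: 1 branch. Total: 4 + 1 = 5.

5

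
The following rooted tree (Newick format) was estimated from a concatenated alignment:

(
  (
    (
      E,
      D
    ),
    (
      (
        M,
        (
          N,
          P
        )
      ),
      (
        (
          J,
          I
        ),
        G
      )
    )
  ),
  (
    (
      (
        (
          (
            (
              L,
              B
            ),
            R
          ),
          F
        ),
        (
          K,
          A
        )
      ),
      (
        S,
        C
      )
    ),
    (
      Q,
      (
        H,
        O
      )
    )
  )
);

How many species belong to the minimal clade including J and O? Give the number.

19

The MRCA of J and O is the root, so the clade is the entire tree.
That clade contains 19 terminal taxa: A, B, C, D, E, F, G, H, I, J, K, L, M, N, O, P, Q, R, S.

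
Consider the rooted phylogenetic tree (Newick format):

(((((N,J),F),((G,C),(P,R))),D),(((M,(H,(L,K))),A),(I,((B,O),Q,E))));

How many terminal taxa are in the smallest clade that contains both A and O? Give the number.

10

The MRCA of A and O is the node subtending (((M,(H,(L,K))),A),(I,((B,O),Q,E))).
That clade contains 10 terminal taxa: A, B, E, H, I, K, L, M, O, Q.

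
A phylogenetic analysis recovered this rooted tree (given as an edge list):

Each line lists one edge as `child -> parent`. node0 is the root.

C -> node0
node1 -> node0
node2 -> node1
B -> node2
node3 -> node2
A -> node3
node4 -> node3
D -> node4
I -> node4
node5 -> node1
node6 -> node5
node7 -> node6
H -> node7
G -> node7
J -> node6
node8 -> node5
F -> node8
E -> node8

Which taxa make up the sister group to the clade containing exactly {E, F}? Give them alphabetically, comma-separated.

G, H, J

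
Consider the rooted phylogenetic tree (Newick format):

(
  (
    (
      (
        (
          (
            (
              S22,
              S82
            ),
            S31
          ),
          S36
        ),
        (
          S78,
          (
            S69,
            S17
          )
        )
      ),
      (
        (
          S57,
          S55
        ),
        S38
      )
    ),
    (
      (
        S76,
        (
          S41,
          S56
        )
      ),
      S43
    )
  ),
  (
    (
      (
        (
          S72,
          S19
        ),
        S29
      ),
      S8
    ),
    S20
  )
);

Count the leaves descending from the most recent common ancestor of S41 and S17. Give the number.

14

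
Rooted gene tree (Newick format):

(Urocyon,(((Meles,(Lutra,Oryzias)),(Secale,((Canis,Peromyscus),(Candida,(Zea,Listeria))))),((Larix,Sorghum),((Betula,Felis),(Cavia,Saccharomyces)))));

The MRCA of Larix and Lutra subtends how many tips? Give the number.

The MRCA of Larix and Lutra is the node subtending (((Meles,(Lutra,Oryzias)),(Secale,((Canis,Peromyscus),(Candida,(Zea,Listeria))))),((Larix,Sorghum),((Betula,Felis),(Cavia,Saccharomyces)))).
That clade contains 15 terminal taxa: Betula, Candida, Canis, Cavia, Felis, Larix, Listeria, Lutra, Meles, Oryzias, Peromyscus, Saccharomyces, Secale, Sorghum, Zea.

15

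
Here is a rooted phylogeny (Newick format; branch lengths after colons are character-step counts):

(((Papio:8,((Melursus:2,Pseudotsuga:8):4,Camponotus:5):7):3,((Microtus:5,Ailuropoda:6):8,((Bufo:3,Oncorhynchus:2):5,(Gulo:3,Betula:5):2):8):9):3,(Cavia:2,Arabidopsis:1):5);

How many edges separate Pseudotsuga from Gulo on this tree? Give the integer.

8

The MRCA of Pseudotsuga and Gulo is the node subtending ((Papio,((Melursus,Pseudotsuga),Camponotus)),((Microtus,Ailuropoda),((Bufo,Oncorhynchus),(Gulo,Betula)))).
From Pseudotsuga up to that node: 4 branches. From Gulo up to the same node: 4 branches. Total: 4 + 4 = 8.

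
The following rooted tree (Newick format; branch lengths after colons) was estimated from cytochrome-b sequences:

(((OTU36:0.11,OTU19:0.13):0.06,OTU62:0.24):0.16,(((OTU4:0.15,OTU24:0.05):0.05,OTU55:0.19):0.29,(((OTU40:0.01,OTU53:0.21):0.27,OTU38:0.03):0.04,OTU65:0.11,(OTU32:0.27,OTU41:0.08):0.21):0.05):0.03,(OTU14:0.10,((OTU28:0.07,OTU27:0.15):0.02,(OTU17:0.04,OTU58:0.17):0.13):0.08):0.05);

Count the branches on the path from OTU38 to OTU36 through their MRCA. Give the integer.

The MRCA of OTU38 and OTU36 is the root of the tree.
From OTU38 up to that node: 4 branches. From OTU36 up to the same node: 3 branches. Total: 4 + 3 = 7.

7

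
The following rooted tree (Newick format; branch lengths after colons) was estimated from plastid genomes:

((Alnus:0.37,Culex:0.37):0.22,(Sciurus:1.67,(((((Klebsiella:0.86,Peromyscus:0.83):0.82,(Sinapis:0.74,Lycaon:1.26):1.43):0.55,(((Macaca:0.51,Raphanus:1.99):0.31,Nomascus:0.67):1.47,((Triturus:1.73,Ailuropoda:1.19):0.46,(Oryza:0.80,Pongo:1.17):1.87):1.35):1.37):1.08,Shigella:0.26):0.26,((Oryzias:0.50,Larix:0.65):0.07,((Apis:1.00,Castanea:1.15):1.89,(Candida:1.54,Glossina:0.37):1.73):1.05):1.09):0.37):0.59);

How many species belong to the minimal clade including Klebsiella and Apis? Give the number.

The MRCA of Klebsiella and Apis is the node subtending (((((Klebsiella,Peromyscus),(Sinapis,Lycaon)),(((Macaca,Raphanus),Nomascus),((Triturus,Ailuropoda),(Oryza,Pongo)))),Shigella),((Oryzias,Larix),((Apis,Castanea),(Candida,Glossina)))).
That clade contains 18 terminal taxa: Ailuropoda, Apis, Candida, Castanea, Glossina, Klebsiella, Larix, Lycaon, Macaca, Nomascus, Oryza, Oryzias, Peromyscus, Pongo, Raphanus, Shigella, Sinapis, Triturus.

18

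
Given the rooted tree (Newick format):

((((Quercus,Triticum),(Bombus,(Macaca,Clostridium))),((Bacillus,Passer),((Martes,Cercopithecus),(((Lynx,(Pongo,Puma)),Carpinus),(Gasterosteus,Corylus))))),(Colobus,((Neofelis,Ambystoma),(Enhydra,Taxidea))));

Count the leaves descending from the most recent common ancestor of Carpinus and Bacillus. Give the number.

The MRCA of Carpinus and Bacillus is the node subtending ((Bacillus,Passer),((Martes,Cercopithecus),(((Lynx,(Pongo,Puma)),Carpinus),(Gasterosteus,Corylus)))).
That clade contains 10 terminal taxa: Bacillus, Carpinus, Cercopithecus, Corylus, Gasterosteus, Lynx, Martes, Passer, Pongo, Puma.

10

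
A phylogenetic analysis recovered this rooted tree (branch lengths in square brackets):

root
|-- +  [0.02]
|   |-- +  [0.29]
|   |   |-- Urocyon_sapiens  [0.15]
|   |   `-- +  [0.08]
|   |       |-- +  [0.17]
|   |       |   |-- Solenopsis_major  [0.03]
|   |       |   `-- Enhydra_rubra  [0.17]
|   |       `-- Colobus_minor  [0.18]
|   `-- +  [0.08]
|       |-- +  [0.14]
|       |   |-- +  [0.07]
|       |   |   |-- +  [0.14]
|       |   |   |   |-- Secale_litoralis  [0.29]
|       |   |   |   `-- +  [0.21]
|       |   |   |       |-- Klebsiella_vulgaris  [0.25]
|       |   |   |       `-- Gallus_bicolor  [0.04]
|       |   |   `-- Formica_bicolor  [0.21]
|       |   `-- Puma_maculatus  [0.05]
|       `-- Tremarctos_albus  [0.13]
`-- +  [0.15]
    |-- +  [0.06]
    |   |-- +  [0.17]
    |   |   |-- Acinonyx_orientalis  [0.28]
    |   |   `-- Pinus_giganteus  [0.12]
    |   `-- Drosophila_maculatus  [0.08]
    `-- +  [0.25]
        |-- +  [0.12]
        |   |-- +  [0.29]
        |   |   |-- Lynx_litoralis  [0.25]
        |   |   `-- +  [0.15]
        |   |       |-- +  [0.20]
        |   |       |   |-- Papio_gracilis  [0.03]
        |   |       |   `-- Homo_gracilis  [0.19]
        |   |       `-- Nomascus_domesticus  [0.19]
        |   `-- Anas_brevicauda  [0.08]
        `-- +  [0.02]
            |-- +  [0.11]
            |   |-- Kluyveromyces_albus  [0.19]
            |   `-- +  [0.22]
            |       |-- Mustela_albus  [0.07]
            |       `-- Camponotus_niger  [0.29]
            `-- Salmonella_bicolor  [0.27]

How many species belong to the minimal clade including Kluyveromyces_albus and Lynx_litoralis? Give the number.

The MRCA of Kluyveromyces_albus and Lynx_litoralis is the node subtending (((Lynx_litoralis,((Papio_gracilis,Homo_gracilis),Nomascus_domesticus)),Anas_brevicauda),((Kluyveromyces_albus,(Mustela_albus,Camponotus_niger)),Salmonella_bicolor)).
That clade contains 9 terminal taxa: Anas_brevicauda, Camponotus_niger, Homo_gracilis, Kluyveromyces_albus, Lynx_litoralis, Mustela_albus, Nomascus_domesticus, Papio_gracilis, Salmonella_bicolor.

9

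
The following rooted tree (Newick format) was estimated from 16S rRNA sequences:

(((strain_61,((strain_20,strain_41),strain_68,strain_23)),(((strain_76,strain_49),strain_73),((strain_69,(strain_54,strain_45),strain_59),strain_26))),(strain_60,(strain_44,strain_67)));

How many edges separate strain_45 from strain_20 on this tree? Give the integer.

9

The MRCA of strain_45 and strain_20 is the node subtending ((strain_61,((strain_20,strain_41),strain_68,strain_23)),(((strain_76,strain_49),strain_73),((strain_69,(strain_54,strain_45),strain_59),strain_26))).
From strain_45 up to that node: 5 branches. From strain_20 up to the same node: 4 branches. Total: 5 + 4 = 9.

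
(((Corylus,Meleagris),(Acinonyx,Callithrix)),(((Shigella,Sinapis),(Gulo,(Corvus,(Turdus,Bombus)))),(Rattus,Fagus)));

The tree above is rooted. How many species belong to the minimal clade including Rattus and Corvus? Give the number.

8

The MRCA of Rattus and Corvus is the node subtending (((Shigella,Sinapis),(Gulo,(Corvus,(Turdus,Bombus)))),(Rattus,Fagus)).
That clade contains 8 terminal taxa: Bombus, Corvus, Fagus, Gulo, Rattus, Shigella, Sinapis, Turdus.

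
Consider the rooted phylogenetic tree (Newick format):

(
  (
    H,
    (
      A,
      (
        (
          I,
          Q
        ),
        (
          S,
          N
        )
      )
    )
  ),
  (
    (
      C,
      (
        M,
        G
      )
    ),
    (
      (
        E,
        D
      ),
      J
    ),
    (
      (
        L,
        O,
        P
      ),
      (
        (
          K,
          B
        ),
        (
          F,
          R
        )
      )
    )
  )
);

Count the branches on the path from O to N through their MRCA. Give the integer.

9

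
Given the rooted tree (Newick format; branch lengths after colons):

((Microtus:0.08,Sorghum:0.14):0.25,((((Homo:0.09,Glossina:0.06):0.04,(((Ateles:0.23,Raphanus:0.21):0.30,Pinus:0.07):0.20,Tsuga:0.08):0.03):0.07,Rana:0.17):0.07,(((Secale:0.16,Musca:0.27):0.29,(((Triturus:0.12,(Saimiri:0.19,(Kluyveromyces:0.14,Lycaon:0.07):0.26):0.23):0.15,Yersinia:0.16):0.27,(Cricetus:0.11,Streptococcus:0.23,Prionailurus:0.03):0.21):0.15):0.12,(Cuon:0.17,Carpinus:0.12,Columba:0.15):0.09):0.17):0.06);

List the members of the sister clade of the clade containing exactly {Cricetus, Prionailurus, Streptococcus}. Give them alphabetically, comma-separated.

The clade containing exactly {Cricetus, Prionailurus, Streptococcus} attaches to the tree at the node subtending (((Triturus,(Saimiri,(Kluyveromyces,Lycaon))),Yersinia),(Cricetus,Streptococcus,Prionailurus)).
The other lineage descending from that same node — the sister group — is ((Triturus,(Saimiri,(Kluyveromyces,Lycaon))),Yersinia); its 5 tips in alphabetical order are the answer.

Kluyveromyces, Lycaon, Saimiri, Triturus, Yersinia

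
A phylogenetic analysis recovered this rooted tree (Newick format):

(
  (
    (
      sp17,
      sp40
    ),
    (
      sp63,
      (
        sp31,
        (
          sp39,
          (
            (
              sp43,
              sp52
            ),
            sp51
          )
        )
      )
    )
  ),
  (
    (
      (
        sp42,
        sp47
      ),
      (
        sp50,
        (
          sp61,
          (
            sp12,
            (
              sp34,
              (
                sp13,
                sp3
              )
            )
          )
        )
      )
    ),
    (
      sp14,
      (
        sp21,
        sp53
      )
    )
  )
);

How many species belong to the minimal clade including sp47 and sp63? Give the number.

19

The MRCA of sp47 and sp63 is the root, so the clade is the entire tree.
That clade contains 19 terminal taxa: sp12, sp13, sp14, sp17, sp21, sp3, sp31, sp34, sp39, sp40, sp42, sp43, sp47, sp50, sp51, sp52, sp53, sp61, sp63.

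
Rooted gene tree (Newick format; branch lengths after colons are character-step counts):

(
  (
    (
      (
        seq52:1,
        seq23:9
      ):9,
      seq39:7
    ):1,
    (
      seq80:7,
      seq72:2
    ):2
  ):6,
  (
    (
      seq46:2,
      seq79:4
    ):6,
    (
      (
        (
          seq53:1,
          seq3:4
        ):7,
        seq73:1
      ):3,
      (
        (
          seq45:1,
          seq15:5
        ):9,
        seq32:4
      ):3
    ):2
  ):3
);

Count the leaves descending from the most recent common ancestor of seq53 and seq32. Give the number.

6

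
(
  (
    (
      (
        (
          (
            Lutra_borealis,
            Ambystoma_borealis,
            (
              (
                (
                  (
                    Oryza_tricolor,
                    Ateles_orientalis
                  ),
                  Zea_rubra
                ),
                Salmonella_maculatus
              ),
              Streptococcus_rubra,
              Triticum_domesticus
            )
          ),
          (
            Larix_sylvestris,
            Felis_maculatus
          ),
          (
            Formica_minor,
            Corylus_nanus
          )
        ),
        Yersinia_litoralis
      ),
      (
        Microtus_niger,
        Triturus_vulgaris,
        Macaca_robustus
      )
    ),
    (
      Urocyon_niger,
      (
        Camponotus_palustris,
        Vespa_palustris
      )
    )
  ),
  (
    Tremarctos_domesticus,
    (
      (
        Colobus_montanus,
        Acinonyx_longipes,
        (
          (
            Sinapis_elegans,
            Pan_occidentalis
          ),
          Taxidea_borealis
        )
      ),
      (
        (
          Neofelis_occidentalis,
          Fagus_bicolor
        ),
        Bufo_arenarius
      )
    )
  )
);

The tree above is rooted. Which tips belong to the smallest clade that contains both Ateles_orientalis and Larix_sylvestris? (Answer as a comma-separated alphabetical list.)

Ambystoma_borealis, Ateles_orientalis, Corylus_nanus, Felis_maculatus, Formica_minor, Larix_sylvestris, Lutra_borealis, Oryza_tricolor, Salmonella_maculatus, Streptococcus_rubra, Triticum_domesticus, Zea_rubra

Tracing Ateles_orientalis: it sits inside (Oryza_tricolor,Ateles_orientalis).
Tracing Larix_sylvestris: it sits inside (Larix_sylvestris,Felis_maculatus).
The smallest clade enclosing both is ((Lutra_borealis,Ambystoma_borealis,((((Oryza_tricolor,Ateles_orientalis),Zea_rubra),Salmonella_maculatus),Streptococcus_rubra,Triticum_domesticus)),(Larix_sylvestris,Felis_maculatus),(Formica_minor,Corylus_nanus)); the answer is its 12 terminal taxa in alphabetical order.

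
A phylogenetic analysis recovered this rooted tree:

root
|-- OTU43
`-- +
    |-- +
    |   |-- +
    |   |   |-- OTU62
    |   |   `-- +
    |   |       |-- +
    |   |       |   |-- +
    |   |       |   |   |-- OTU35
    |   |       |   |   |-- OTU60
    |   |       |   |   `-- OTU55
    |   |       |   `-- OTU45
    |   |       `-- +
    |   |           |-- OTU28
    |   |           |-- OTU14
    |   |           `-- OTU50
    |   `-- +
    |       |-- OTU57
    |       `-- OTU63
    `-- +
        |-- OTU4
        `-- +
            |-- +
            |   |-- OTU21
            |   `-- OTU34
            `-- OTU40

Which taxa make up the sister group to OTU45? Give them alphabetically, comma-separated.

OTU45 attaches to the tree at the node subtending ((OTU35,OTU60,OTU55),OTU45).
The other lineage descending from that same node — the sister group — is (OTU35,OTU60,OTU55); its 3 tips in alphabetical order are the answer.

OTU35, OTU55, OTU60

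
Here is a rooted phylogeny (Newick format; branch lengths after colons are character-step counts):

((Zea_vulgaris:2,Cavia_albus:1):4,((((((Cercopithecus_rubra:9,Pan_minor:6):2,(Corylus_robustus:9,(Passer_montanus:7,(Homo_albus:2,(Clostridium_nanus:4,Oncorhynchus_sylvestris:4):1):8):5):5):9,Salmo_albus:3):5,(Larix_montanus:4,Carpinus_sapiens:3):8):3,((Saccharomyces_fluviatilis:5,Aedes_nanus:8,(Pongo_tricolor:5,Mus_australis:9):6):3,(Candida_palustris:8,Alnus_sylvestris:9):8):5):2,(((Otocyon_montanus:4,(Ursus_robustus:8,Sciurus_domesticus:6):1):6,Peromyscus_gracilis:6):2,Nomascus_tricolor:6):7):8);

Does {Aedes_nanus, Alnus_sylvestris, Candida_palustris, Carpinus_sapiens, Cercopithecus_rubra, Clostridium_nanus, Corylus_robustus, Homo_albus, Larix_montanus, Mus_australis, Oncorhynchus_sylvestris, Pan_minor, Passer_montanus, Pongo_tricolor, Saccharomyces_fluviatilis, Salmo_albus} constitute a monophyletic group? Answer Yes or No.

The most recent common ancestor of these taxa subtends (((((Cercopithecus_rubra,Pan_minor),(Corylus_robustus,(Passer_montanus,(Homo_albus,(Clostridium_nanus,Oncorhynchus_sylvestris))))),Salmo_albus),(Larix_montanus,Carpinus_sapiens)),((Saccharomyces_fluviatilis,Aedes_nanus,(Pongo_tricolor,Mus_australis)),(Candida_palustris,Alnus_sylvestris))).
That clade has exactly 16 tips — every listed taxon and nothing else — so the group is monophyletic.

Yes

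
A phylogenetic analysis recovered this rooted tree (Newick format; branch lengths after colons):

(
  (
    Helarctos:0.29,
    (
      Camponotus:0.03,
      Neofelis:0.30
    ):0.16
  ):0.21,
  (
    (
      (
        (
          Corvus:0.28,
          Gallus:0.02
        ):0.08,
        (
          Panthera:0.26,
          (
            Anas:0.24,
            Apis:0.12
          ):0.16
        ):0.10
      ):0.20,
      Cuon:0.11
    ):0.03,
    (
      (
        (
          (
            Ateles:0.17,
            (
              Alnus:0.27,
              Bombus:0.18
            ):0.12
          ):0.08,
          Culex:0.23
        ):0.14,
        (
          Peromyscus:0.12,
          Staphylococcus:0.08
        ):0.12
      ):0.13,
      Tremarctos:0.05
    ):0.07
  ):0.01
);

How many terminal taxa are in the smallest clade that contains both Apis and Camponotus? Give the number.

The MRCA of Apis and Camponotus is the root, so the clade is the entire tree.
That clade contains 16 terminal taxa: Alnus, Anas, Apis, Ateles, Bombus, Camponotus, Corvus, Culex, Cuon, Gallus, Helarctos, Neofelis, Panthera, Peromyscus, Staphylococcus, Tremarctos.

16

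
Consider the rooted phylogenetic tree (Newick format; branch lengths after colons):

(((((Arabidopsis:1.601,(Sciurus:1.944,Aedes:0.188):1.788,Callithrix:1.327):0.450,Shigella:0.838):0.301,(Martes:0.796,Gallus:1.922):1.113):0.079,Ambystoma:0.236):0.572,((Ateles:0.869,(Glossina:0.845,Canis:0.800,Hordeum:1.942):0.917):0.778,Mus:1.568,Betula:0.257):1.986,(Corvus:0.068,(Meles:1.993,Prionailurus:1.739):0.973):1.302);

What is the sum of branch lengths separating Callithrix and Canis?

7.210

The path runs Callithrix → … → MRCA → … → Canis; the MRCA is the root of the tree.
Branch lengths along that path: 1.327 + 0.450 + 0.301 + 0.079 + 0.572 + 1.986 + 0.778 + 0.917 + 0.800 = 7.210.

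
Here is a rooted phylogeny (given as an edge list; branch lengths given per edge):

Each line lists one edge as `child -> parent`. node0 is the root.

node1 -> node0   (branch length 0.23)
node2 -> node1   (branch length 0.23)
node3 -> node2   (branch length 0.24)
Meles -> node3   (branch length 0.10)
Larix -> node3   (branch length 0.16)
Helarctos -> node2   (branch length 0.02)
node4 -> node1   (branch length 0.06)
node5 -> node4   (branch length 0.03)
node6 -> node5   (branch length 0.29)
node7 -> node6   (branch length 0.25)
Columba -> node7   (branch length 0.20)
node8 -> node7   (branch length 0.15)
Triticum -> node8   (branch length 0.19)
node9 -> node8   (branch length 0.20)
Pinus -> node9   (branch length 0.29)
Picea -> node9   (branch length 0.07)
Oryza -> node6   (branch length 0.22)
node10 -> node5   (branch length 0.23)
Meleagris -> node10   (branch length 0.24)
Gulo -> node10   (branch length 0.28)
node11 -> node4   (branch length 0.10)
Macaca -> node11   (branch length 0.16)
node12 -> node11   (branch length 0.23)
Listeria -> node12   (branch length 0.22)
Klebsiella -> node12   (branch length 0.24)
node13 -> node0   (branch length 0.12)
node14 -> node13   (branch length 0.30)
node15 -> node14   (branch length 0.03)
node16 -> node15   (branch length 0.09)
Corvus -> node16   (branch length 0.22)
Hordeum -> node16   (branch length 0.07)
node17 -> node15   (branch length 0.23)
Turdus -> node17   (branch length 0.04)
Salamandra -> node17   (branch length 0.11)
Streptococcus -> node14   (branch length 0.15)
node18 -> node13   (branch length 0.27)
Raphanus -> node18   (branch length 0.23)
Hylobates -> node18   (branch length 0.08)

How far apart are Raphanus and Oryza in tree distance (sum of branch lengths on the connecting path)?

The path runs Raphanus → … → MRCA → … → Oryza; the MRCA is the root of the tree.
Branch lengths along that path: 0.23 + 0.27 + 0.12 + 0.23 + 0.06 + 0.03 + 0.29 + 0.22 = 1.45.

1.45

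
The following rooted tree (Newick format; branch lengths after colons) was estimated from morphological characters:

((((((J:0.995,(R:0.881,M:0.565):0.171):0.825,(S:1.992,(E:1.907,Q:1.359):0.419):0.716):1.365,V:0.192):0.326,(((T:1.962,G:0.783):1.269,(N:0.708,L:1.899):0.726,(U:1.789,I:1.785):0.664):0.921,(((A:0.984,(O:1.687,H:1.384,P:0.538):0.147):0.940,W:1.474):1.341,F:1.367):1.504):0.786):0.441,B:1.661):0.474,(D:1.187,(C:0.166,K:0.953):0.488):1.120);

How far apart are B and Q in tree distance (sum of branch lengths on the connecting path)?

6.287

The path runs B → … → MRCA → … → Q; the MRCA is the node subtending (((((J,(R,M)),(S,(E,Q))),V),(((T,G),(N,L),(U,I)),(((A,(O,H,P)),W),F))),B).
Branch lengths along that path: 1.661 + 0.441 + 0.326 + 1.365 + 0.716 + 0.419 + 1.359 = 6.287.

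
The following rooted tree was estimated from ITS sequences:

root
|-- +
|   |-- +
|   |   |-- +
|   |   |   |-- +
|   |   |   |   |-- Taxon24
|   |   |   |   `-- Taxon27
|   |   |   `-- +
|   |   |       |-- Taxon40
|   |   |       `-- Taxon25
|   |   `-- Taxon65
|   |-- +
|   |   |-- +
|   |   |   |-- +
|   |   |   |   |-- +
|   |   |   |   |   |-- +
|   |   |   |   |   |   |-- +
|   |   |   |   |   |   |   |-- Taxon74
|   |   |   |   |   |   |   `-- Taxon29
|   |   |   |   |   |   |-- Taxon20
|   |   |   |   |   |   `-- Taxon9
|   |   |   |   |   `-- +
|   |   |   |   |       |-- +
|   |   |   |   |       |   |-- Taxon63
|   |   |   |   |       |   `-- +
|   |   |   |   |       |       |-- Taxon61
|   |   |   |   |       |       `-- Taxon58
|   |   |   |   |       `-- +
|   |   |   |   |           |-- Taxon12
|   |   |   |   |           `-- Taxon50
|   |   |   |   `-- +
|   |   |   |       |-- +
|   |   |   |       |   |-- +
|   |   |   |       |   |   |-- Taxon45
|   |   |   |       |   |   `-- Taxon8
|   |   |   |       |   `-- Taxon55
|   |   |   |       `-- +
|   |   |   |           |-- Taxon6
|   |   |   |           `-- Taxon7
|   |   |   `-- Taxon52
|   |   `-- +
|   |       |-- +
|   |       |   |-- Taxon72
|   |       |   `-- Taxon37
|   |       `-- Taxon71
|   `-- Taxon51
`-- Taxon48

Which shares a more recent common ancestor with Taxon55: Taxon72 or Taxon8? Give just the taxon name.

The MRCA of Taxon55 and Taxon8 subtends ((Taxon45,Taxon8),Taxon55) (3 taxa).
The MRCA of Taxon55 and Taxon72 subtends ((((((Taxon74,Taxon29),Taxon20,Taxon9),((Taxon63,(Taxon61,Taxon58)),(Taxon12,Taxon50))),(((Taxon45,Taxon8),Taxon55),(Taxon6,Taxon7))),Taxon52),((Taxon72,Taxon37),Taxon71)) (18 taxa).
The first is nested inside the second, so Taxon55 shares a more recent common ancestor with Taxon8.

Taxon8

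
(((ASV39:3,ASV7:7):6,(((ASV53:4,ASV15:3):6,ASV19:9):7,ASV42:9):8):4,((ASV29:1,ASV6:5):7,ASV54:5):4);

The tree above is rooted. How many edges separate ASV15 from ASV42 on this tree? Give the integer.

4

The MRCA of ASV15 and ASV42 is the node subtending (((ASV53,ASV15),ASV19),ASV42).
From ASV15 up to that node: 3 branches. From ASV42 up to the same node: 1 branch. Total: 3 + 1 = 4.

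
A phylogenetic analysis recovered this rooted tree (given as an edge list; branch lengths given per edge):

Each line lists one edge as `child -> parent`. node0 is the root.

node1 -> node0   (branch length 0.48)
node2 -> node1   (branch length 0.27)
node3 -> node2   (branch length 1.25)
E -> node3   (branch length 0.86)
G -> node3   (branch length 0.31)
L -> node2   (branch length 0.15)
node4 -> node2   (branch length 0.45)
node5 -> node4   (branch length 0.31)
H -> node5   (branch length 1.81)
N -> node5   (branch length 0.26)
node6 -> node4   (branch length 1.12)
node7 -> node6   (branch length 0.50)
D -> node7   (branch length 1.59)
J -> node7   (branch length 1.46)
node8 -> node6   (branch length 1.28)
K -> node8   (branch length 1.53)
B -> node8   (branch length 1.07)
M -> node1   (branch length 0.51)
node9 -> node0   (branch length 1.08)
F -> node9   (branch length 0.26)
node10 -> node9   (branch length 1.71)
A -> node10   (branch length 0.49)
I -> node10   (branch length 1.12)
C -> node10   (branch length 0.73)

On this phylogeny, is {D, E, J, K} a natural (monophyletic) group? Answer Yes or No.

The MRCA of the listed taxa subtends ((E,G),L,((H,N),((D,J),(K,B)))).
That clade also contains B, G, H, L, N, which are not in the proposed group, so the group is not monophyletic.

No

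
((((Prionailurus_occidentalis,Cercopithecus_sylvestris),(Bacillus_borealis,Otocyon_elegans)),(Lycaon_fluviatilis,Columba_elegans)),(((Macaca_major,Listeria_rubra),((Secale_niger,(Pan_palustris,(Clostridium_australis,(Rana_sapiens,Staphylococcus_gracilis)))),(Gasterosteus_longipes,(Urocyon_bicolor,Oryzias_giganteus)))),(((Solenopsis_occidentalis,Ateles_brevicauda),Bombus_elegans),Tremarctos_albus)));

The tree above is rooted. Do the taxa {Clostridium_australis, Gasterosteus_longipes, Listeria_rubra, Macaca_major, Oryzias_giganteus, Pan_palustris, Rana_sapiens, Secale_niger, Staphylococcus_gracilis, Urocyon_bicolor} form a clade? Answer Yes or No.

Yes

The most recent common ancestor of these taxa subtends ((Macaca_major,Listeria_rubra),((Secale_niger,(Pan_palustris,(Clostridium_australis,(Rana_sapiens,Staphylococcus_gracilis)))),(Gasterosteus_longipes,(Urocyon_bicolor,Oryzias_giganteus)))).
That clade has exactly 10 tips — every listed taxon and nothing else — so the group is monophyletic.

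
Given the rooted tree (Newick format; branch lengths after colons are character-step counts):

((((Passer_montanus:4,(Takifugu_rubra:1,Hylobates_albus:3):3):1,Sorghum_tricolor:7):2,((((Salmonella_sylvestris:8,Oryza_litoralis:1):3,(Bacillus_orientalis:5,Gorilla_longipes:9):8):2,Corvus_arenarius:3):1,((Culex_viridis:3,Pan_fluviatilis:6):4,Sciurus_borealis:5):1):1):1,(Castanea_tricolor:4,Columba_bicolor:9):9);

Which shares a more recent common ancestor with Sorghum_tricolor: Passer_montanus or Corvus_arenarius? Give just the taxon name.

The MRCA of Sorghum_tricolor and Passer_montanus subtends ((Passer_montanus,(Takifugu_rubra,Hylobates_albus)),Sorghum_tricolor) (4 taxa).
The MRCA of Sorghum_tricolor and Corvus_arenarius subtends (((Passer_montanus,(Takifugu_rubra,Hylobates_albus)),Sorghum_tricolor),((((Salmonella_sylvestris,Oryza_litoralis),(Bacillus_orientalis,Gorilla_longipes)),Corvus_arenarius),((Culex_viridis,Pan_fluviatilis),Sciurus_borealis))) (12 taxa).
The first is nested inside the second, so Sorghum_tricolor shares a more recent common ancestor with Passer_montanus.

Passer_montanus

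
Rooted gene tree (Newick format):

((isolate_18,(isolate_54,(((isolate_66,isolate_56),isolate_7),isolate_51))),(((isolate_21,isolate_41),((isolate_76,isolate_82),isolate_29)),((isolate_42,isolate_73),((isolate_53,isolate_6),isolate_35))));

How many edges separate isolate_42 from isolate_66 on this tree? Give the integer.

The MRCA of isolate_42 and isolate_66 is the root of the tree.
From isolate_42 up to that node: 4 branches. From isolate_66 up to the same node: 6 branches. Total: 4 + 6 = 10.

10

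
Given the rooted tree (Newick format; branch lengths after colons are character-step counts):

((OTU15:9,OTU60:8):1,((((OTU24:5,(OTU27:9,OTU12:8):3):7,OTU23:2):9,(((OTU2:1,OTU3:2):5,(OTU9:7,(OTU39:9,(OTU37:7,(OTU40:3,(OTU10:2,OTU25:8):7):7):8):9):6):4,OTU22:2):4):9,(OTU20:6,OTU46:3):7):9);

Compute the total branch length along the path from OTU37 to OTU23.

49

The path runs OTU37 → … → MRCA → … → OTU23; the MRCA is the node subtending (((OTU24,(OTU27,OTU12)),OTU23),(((OTU2,OTU3),(OTU9,(OTU39,(OTU37,(OTU40,(OTU10,OTU25)))))),OTU22)).
Branch lengths along that path: 7 + 8 + 9 + 6 + 4 + 4 + 9 + 2 = 49.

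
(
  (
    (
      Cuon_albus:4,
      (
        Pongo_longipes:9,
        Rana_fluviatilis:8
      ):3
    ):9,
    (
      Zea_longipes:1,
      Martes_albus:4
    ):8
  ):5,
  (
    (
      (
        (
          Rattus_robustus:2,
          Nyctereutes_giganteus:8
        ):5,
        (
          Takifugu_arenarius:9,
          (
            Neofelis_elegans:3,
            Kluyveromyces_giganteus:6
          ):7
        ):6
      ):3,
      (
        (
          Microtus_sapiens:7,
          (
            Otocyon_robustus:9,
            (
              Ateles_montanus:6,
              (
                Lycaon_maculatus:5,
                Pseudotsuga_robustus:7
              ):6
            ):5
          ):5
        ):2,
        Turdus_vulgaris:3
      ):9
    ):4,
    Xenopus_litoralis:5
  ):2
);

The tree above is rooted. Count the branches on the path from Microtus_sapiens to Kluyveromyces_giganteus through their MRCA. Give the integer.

The MRCA of Microtus_sapiens and Kluyveromyces_giganteus is the node subtending (((Rattus_robustus,Nyctereutes_giganteus),(Takifugu_arenarius,(Neofelis_elegans,Kluyveromyces_giganteus))),((Microtus_sapiens,(Otocyon_robustus,(Ateles_montanus,(Lycaon_maculatus,Pseudotsuga_robustus)))),Turdus_vulgaris)).
From Microtus_sapiens up to that node: 3 branches. From Kluyveromyces_giganteus up to the same node: 4 branches. Total: 3 + 4 = 7.

7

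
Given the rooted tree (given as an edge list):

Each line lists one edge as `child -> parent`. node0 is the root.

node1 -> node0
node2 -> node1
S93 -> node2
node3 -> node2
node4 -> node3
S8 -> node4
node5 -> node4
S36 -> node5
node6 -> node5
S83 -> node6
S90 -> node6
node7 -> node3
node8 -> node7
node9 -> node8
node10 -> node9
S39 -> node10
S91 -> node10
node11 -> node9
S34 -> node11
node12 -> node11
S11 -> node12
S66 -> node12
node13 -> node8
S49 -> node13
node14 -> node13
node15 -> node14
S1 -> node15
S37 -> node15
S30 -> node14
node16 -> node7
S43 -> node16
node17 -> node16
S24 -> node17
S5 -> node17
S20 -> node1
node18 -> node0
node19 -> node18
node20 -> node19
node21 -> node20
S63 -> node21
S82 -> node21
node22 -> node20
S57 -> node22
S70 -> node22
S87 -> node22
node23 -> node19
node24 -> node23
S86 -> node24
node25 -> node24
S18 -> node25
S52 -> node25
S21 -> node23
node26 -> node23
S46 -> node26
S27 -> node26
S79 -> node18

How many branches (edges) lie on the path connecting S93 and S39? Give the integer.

The MRCA of S93 and S39 is the node subtending (S93,((S8,(S36,(S83,S90))),((((S39,S91),(S34,(S11,S66))),(S49,((S1,S37),S30))),(S43,(S24,S5))))).
From S93 up to that node: 1 branch. From S39 up to the same node: 6 branches. Total: 1 + 6 = 7.

7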